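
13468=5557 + 7911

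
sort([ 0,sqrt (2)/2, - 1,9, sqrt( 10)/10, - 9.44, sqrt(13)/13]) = [ - 9.44,-1,0,  sqrt( 13 ) /13,sqrt(10 ) /10, sqrt( 2)/2,9]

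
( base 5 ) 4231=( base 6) 2342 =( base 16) 236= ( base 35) G6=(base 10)566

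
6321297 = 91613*69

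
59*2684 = 158356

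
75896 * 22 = 1669712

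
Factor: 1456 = 2^4*7^1*13^1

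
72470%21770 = 7160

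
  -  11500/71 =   -  162 + 2/71  =  -161.97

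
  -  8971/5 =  - 8971/5   =  -1794.20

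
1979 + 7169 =9148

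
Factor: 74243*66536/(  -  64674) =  - 2469916124/32337= - 2^2 *3^ ( - 2)*13^1*3593^( -1)*5711^1*8317^1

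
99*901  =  89199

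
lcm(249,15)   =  1245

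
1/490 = 1/490  =  0.00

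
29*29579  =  857791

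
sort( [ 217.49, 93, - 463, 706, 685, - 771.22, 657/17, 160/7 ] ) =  [ - 771.22, - 463  ,  160/7, 657/17,93,217.49 , 685, 706 ]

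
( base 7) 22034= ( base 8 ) 12611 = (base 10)5513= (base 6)41305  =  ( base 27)7F5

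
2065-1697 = 368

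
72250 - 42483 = 29767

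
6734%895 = 469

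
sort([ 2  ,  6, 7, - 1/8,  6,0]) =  [  -  1/8,0,2,6,6,7]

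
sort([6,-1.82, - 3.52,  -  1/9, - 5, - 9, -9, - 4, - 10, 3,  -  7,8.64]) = [-10,-9,-9, - 7, - 5,-4,-3.52,  -  1.82 , - 1/9  ,  3,6,8.64 ]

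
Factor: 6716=2^2*  23^1 * 73^1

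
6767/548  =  6767/548 =12.35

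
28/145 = 28/145  =  0.19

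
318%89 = 51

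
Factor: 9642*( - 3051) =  - 2^1*3^4*113^1*1607^1= -29417742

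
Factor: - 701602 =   -  2^1*11^1*31891^1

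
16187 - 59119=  -42932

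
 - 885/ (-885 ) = 1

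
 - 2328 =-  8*291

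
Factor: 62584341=3^1*20861447^1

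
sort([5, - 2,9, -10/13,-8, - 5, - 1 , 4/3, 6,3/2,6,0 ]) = [-8,-5, - 2, - 1,-10/13, 0,4/3 , 3/2 , 5,6,6,9 ] 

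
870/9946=435/4973 =0.09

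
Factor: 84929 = 13^1 * 47^1 *139^1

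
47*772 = 36284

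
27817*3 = 83451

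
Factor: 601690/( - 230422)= - 5^1*60169^1*115211^( - 1 ) = - 300845/115211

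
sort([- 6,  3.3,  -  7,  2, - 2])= [ - 7, - 6,-2,2,  3.3 ] 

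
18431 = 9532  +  8899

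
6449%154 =135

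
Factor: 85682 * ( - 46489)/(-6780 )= 2^( - 1)*3^( - 1)*5^ ( -1)* 113^( - 1) * 42841^1*46489^1 = 1991635249/3390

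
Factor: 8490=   2^1*3^1 * 5^1*283^1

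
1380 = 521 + 859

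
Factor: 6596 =2^2*17^1 * 97^1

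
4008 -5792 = -1784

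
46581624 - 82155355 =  - 35573731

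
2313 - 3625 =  - 1312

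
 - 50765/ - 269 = 50765/269= 188.72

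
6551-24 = 6527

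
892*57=50844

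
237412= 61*3892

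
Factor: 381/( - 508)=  - 3/4 = -2^( - 2 ) * 3^1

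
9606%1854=336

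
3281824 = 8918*368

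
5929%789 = 406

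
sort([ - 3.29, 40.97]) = [-3.29, 40.97]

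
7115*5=35575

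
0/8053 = 0 = 0.00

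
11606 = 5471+6135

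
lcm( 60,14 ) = 420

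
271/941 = 271/941 = 0.29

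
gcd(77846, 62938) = 2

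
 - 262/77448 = -1  +  38593/38724 = - 0.00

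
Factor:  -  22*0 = 0^1  =  0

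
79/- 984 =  - 1 + 905/984 = - 0.08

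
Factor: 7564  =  2^2*31^1*61^1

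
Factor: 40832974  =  2^1*7^2 * 13^1*32051^1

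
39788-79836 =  - 40048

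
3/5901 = 1/1967 = 0.00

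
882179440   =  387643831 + 494535609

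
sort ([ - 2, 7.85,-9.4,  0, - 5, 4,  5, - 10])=[ - 10,-9.4, - 5, - 2,0, 4,5,7.85]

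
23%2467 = 23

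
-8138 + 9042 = 904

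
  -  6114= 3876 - 9990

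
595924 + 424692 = 1020616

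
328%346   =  328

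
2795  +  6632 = 9427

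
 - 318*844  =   - 268392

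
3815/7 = 545 = 545.00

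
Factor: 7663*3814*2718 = 79438121676 =2^2*3^2*79^1 * 97^1*151^1*1907^1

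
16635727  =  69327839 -52692112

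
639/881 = 639/881 =0.73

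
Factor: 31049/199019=17^( - 1 )*23^(-1 ) * 61^1 = 61/391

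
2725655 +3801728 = 6527383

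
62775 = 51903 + 10872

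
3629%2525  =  1104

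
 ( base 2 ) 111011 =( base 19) 32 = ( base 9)65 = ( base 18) 35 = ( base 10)59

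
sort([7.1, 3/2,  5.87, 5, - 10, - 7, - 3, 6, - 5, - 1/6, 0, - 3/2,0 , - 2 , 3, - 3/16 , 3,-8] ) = [  -  10, - 8, -7, - 5  , - 3, - 2, - 3/2, - 3/16 ,  -  1/6, 0, 0, 3/2 , 3, 3, 5, 5.87, 6, 7.1 ]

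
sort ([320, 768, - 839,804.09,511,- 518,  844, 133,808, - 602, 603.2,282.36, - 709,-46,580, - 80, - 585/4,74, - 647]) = [ - 839,  -  709, - 647,  -  602, - 518, - 585/4, - 80,  -  46,74 , 133,282.36, 320,511,580,603.2,768, 804.09,808, 844 ]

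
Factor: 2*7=2^1*7^1=14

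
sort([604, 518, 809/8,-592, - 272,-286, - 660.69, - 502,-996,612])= [ - 996, - 660.69 , - 592, - 502, - 286, - 272, 809/8,518 , 604,612 ]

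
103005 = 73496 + 29509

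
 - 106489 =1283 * ( - 83)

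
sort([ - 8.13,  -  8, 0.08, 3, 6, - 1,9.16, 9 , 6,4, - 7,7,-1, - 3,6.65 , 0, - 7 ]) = [-8.13,  -  8,  -  7,  -  7,  -  3 , - 1, - 1,0,0.08 , 3, 4,6,6, 6.65,7, 9,9.16]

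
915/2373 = 305/791 = 0.39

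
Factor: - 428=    - 2^2 * 107^1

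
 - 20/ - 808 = 5/202 =0.02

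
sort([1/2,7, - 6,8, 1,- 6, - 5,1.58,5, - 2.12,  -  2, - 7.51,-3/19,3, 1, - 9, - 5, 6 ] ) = [ - 9, - 7.51  , - 6,-6,-5,-5, - 2.12, - 2, - 3/19  ,  1/2,1,1,1.58,3, 5,6 , 7,8]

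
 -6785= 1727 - 8512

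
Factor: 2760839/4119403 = 149^(-1 )*27647^( - 1 ) * 2760839^1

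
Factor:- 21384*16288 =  - 2^8*3^5*11^1*509^1 = - 348302592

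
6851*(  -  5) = - 34255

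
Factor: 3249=3^2*19^2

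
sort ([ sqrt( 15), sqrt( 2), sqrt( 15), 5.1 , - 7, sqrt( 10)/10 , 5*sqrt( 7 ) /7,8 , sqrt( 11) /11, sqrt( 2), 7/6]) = [-7, sqrt( 11) /11, sqrt( 10)/10,  7/6,sqrt(2), sqrt( 2 ) , 5*sqrt( 7 ) /7 , sqrt(15),sqrt( 15), 5.1,8 ] 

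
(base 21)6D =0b10001011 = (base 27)54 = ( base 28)4R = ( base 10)139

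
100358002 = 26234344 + 74123658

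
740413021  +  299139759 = 1039552780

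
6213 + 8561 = 14774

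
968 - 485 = 483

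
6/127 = 6/127 = 0.05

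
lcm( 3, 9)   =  9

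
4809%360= 129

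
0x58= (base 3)10021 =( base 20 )48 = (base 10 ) 88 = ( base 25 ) 3D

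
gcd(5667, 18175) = 1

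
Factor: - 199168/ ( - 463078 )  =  2^8*7^( - 1)*11^( - 1)*31^(- 1 )*97^( - 1)*389^1 = 99584/231539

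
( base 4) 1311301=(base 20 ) igh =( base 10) 7537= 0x1d71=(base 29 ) 8RQ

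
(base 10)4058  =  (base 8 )7732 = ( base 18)c98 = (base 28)54q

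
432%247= 185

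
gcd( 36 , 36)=36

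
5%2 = 1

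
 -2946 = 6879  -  9825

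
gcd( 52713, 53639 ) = 1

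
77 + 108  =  185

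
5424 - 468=4956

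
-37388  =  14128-51516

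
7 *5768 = 40376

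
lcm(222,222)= 222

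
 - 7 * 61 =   -  427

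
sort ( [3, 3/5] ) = [ 3/5, 3 ]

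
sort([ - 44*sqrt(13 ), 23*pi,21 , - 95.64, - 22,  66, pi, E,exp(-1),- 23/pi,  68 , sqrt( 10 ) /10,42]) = [-44*sqrt(  13 ), - 95.64, - 22,  -  23/pi,sqrt(10)/10,exp( - 1 ),E , pi,21,42, 66,68, 23 * pi]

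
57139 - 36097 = 21042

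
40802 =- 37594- - 78396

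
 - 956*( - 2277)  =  2176812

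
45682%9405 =8062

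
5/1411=5/1411 = 0.00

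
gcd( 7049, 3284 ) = 1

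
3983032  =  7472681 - 3489649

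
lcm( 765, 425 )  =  3825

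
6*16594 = 99564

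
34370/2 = 17185= 17185.00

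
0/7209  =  0 =0.00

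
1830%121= 15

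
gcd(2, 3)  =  1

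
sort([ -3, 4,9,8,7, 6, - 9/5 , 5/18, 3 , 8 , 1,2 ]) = [- 3, - 9/5, 5/18,1, 2,3,4,6,7,  8 , 8, 9 ]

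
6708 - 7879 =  - 1171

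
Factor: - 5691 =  - 3^1*7^1*271^1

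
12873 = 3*4291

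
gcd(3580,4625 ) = 5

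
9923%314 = 189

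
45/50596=45/50596 = 0.00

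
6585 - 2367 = 4218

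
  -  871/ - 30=29+1/30 = 29.03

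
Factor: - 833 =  - 7^2 * 17^1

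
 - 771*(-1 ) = 771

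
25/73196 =25/73196 = 0.00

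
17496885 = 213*82145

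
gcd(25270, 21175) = 35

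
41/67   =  41/67 = 0.61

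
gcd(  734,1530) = 2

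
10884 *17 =185028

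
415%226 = 189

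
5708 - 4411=1297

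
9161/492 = 18+305/492 = 18.62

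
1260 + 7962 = 9222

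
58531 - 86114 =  - 27583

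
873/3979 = 873/3979 = 0.22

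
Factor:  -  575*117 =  - 67275 = -3^2*5^2*13^1*23^1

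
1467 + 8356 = 9823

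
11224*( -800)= -8979200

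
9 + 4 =13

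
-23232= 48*( - 484)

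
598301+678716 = 1277017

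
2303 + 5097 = 7400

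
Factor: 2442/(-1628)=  -3/2 = -2^ ( - 1)*3^1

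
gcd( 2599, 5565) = 1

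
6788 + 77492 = 84280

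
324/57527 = 324/57527 =0.01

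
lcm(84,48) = 336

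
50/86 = 25/43   =  0.58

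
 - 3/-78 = 1/26 = 0.04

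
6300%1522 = 212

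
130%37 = 19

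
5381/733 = 5381/733 = 7.34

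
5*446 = 2230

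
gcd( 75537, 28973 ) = 7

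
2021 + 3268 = 5289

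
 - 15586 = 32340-47926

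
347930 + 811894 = 1159824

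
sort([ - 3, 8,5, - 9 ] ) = [ - 9, - 3, 5,8]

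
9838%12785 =9838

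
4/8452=1/2113=0.00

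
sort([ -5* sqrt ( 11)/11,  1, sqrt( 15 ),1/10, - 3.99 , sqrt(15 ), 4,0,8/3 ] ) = [ - 3.99, - 5 * sqrt(11)/11,0, 1/10,1,8/3,sqrt(15 ),sqrt( 15 ),4]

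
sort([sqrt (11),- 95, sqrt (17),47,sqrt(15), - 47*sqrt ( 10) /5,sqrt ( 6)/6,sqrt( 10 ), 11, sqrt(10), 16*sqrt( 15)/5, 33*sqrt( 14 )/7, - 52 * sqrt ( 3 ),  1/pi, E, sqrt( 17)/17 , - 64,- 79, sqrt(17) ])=[ - 95, - 52*sqrt( 3),  -  79, - 64, - 47*sqrt(10 ) /5 , sqrt(17)/17, 1/pi, sqrt(6)/6, E , sqrt(10),sqrt (10), sqrt(11),  sqrt( 15),sqrt( 17), sqrt (17) , 11,16*sqrt(15) /5, 33 *sqrt( 14)/7, 47]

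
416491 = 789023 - 372532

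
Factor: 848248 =2^3* 106031^1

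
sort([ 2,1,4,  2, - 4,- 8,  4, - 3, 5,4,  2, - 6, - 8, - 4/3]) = [ - 8,-8,- 6,-4,-3,-4/3,1,2,2,2, 4,  4,4,5]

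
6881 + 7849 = 14730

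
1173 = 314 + 859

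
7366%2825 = 1716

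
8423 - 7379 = 1044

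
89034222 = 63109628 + 25924594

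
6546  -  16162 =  - 9616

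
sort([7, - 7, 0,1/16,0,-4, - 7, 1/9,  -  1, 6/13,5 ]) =[ - 7, - 7, - 4, - 1, 0, 0, 1/16, 1/9,6/13, 5,7 ] 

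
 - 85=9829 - 9914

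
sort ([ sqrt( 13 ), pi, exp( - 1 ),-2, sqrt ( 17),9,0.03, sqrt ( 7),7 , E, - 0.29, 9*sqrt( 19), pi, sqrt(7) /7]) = [ - 2,  -  0.29, 0.03,exp( - 1), sqrt( 7 )/7,sqrt (7),E , pi, pi,sqrt( 13), sqrt( 17), 7, 9,9*sqrt( 19)]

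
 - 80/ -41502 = 40/20751 = 0.00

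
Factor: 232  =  2^3*29^1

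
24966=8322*3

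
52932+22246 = 75178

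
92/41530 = 46/20765 = 0.00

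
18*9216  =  165888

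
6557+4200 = 10757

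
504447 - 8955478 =  -  8451031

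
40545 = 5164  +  35381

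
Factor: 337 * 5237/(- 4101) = -1764869/4101= - 3^ ( - 1)*337^1*1367^(-1)*5237^1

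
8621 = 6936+1685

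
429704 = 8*53713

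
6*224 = 1344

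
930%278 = 96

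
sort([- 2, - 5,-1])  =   [ - 5,-2, -1 ] 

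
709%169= 33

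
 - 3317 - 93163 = -96480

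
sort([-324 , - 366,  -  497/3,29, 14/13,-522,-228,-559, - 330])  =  [-559,-522, - 366  , - 330,- 324, - 228, - 497/3 , 14/13, 29 ]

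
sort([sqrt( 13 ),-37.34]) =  [ - 37.34,sqrt( 13)] 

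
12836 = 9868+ 2968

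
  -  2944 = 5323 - 8267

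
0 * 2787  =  0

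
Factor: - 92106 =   -  2^1*3^2*7^1*17^1*43^1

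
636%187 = 75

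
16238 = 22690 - 6452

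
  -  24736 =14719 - 39455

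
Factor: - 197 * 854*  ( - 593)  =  99765134 = 2^1*7^1*61^1 * 197^1 * 593^1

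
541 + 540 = 1081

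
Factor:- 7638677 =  - 71^1 * 271^1 *397^1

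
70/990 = 7/99 = 0.07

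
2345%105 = 35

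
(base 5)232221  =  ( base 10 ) 8436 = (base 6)103020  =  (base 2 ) 10000011110100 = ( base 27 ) BFC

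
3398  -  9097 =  - 5699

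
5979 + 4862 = 10841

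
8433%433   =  206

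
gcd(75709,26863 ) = 1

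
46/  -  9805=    - 46/9805= - 0.00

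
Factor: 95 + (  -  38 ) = 3^1*19^1 = 57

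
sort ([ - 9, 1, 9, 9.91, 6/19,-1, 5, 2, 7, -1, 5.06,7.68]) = [-9, - 1, -1, 6/19, 1, 2,5, 5.06, 7, 7.68,9,  9.91 ] 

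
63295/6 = 10549 + 1/6 = 10549.17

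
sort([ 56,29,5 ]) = [ 5,29, 56] 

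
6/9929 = 6/9929  =  0.00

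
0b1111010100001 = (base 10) 7841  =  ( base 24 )deh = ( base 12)4655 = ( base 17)1A24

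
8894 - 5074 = 3820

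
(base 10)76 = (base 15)51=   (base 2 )1001100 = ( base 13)5b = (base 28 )2K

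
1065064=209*5096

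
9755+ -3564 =6191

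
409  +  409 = 818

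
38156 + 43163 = 81319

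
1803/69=601/23 = 26.13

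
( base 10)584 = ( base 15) 28e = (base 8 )1110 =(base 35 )go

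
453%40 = 13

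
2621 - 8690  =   - 6069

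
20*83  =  1660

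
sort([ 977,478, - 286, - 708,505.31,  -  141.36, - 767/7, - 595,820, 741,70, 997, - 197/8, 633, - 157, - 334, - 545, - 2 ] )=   [ - 708,-595, - 545, - 334, - 286,-157,  -  141.36 , - 767/7, - 197/8, -2, 70,478,505.31,633,  741 , 820,977, 997] 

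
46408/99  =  46408/99 = 468.77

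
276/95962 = 138/47981 = 0.00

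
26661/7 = 26661/7= 3808.71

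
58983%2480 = 1943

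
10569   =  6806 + 3763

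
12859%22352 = 12859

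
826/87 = 9 + 43/87 = 9.49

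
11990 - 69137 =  - 57147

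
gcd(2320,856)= 8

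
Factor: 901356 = 2^2*3^1 *31^1*2423^1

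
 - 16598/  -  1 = 16598+0/1=16598.00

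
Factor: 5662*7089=40137918=2^1*3^1*17^1*19^1*139^1*149^1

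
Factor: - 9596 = - 2^2*2399^1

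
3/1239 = 1/413 = 0.00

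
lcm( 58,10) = 290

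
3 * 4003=12009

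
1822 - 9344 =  - 7522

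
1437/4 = 359+ 1/4 = 359.25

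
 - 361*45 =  - 16245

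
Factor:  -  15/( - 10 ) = 2^ (  -  1)*3^1 = 3/2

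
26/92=13/46 = 0.28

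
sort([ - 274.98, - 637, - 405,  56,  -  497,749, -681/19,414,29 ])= [ - 637, - 497, - 405, - 274.98, - 681/19, 29, 56,414, 749] 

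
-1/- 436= 1/436 =0.00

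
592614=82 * 7227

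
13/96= 13/96=0.14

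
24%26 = 24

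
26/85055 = 26/85055  =  0.00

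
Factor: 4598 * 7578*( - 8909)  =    -  310422024396 = - 2^2 * 3^2*11^2*19^1 * 59^1 * 151^1*421^1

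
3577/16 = 223  +  9/16 = 223.56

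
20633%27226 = 20633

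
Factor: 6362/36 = 3181/18 = 2^( -1)*3^ (  -  2) * 3181^1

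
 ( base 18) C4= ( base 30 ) 7A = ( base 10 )220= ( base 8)334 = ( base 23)9D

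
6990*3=20970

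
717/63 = 11 + 8/21=11.38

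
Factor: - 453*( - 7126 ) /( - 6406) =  - 1614039/3203 = - 3^1*7^1*151^1*509^1*3203^( - 1 ) 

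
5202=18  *289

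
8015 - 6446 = 1569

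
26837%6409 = 1201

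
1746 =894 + 852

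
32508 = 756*43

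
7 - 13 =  - 6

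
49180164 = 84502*582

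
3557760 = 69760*51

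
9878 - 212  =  9666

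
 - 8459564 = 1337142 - 9796706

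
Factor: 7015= 5^1*23^1*61^1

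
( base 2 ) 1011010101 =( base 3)222212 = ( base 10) 725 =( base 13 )43A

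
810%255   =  45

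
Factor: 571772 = 2^2 * 223^1*641^1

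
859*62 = 53258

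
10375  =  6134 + 4241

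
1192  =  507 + 685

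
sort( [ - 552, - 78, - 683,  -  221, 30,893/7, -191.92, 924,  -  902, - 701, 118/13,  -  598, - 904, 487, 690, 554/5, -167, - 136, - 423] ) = [ - 904 , - 902, - 701,-683,  -  598, - 552,-423, - 221, - 191.92, - 167, - 136, - 78, 118/13, 30 , 554/5,893/7, 487, 690, 924]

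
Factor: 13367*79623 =1064320641 = 3^4 * 983^1 *13367^1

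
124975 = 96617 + 28358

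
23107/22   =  1050 + 7/22 =1050.32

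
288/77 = 3 + 57/77 = 3.74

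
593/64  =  593/64 = 9.27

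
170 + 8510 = 8680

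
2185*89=194465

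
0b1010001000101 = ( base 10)5189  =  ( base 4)1101011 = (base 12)3005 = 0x1445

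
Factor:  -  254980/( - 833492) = 305/997 = 5^1*61^1*997^ ( - 1)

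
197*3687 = 726339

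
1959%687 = 585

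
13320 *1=13320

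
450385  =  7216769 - 6766384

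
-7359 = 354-7713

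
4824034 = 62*77807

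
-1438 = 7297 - 8735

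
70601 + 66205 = 136806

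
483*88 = 42504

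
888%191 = 124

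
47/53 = 47/53  =  0.89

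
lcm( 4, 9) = 36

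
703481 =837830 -134349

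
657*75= 49275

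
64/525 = 64/525=0.12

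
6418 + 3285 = 9703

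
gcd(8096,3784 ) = 88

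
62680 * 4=250720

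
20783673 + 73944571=94728244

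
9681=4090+5591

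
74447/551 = 135 + 62/551 = 135.11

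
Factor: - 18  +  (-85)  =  -103^1 = -103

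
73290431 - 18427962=54862469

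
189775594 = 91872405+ 97903189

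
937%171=82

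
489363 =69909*7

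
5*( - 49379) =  - 246895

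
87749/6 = 87749/6 = 14624.83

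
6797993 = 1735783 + 5062210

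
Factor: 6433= 7^1*919^1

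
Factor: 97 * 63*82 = 2^1*3^2*7^1*41^1 *97^1 = 501102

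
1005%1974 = 1005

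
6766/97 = 6766/97=69.75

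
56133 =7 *8019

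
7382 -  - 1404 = 8786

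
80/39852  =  20/9963=0.00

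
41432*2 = 82864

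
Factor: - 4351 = - 19^1 * 229^1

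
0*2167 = 0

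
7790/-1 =  -  7790/1  =  -7790.00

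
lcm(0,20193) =0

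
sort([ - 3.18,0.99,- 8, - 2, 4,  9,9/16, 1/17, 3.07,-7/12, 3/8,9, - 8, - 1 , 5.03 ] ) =[ - 8, - 8,-3.18, - 2, -1, - 7/12, 1/17, 3/8 , 9/16, 0.99, 3.07,4, 5.03, 9,9 ] 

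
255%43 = 40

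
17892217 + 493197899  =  511090116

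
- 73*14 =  - 1022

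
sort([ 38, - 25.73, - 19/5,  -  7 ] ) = [ - 25.73, - 7, - 19/5, 38]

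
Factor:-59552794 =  - 2^1 * 7^1*1409^1*3019^1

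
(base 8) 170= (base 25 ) 4K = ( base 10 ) 120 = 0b1111000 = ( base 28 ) 48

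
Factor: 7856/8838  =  8/9 = 2^3*3^( -2 ) 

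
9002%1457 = 260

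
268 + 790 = 1058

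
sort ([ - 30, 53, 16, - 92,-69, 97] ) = [-92,- 69,  -  30, 16, 53, 97 ]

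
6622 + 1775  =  8397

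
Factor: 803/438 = 2^( - 1)*3^(- 1 )* 11^1 = 11/6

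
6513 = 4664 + 1849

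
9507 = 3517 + 5990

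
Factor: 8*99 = 792= 2^3*3^2*11^1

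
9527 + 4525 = 14052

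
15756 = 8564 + 7192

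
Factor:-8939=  - 7^1 * 1277^1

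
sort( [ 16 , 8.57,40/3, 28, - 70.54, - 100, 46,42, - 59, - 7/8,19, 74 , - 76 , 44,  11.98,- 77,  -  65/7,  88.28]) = [ - 100, - 77, - 76, - 70.54,  -  59, - 65/7, - 7/8,  8.57, 11.98,40/3, 16, 19,28, 42 , 44,46,  74, 88.28 ]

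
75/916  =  75/916 = 0.08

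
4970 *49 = 243530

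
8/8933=8/8933 = 0.00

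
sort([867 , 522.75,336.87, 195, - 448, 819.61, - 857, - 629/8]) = [ - 857, - 448, - 629/8 , 195,336.87, 522.75, 819.61, 867] 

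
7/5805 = 7/5805 = 0.00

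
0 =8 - 8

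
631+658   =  1289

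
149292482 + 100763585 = 250056067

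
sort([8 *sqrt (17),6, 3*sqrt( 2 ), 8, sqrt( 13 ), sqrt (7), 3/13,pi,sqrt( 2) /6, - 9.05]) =[  -  9.05,3/13,sqrt(2 )/6, sqrt (7), pi,sqrt(13) , 3 * sqrt ( 2 ), 6, 8, 8*sqrt ( 17)]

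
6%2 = 0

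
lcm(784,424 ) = 41552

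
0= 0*67538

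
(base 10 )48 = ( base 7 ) 66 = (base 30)1i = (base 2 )110000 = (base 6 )120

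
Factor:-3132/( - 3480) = 9/10 = 2^ (-1 ) * 3^2 * 5^( - 1) 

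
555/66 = 185/22 = 8.41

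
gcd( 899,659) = 1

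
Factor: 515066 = 2^1*17^1 *15149^1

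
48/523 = 48/523=0.09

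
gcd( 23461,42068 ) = 809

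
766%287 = 192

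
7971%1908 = 339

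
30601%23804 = 6797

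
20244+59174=79418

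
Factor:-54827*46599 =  -3^1*7^2*109^1*317^1*503^1= - 2554883373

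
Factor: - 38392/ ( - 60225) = 2^3*3^( - 1 )*5^ ( - 2) * 11^ (  -  1 ) * 73^( - 1)*4799^1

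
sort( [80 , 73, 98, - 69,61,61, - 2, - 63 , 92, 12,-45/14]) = [ - 69 ,  -  63, - 45/14, - 2, 12, 61 , 61,73,80 , 92, 98]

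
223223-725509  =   - 502286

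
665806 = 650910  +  14896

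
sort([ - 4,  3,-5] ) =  [ - 5, - 4,3]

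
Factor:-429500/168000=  - 2^(-4)*3^(-1)*7^( - 1 )*859^1 =- 859/336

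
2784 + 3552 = 6336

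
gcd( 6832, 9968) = 112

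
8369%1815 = 1109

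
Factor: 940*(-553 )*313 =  - 162703660 = - 2^2*5^1*7^1*47^1*79^1*313^1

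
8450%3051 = 2348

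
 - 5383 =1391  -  6774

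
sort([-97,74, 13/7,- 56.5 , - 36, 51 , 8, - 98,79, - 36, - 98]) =[  -  98, - 98,  -  97, - 56.5,- 36, -36, 13/7, 8,51, 74, 79]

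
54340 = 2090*26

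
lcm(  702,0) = 0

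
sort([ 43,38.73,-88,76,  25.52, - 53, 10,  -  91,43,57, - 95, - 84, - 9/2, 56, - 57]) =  [ - 95, - 91, - 88, -84, -57, - 53 ,  -  9/2, 10 , 25.52, 38.73,43,43,56, 57,76]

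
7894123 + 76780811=84674934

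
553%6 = 1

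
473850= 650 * 729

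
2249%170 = 39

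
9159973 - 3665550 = 5494423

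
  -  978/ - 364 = 489/182 = 2.69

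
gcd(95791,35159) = 1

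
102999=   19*5421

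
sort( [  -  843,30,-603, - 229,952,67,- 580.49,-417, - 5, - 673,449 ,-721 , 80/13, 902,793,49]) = [ - 843,-721, - 673, - 603, - 580.49 ,-417, - 229, - 5, 80/13,  30,49,67,449, 793,902,952]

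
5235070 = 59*88730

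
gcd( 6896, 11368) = 8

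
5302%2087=1128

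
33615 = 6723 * 5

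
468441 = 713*657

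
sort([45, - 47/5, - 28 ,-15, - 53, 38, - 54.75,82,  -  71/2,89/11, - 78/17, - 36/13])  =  [ - 54.75, - 53,  -  71/2,  -  28, - 15 , - 47/5, - 78/17, - 36/13 , 89/11 , 38 , 45, 82 ]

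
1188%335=183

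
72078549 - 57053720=15024829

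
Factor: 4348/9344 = 2^( - 5)*73^(  -  1)*1087^1 = 1087/2336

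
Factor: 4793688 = 2^3*3^3*22193^1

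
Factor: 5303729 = 5303729^1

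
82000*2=164000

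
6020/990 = 602/99 = 6.08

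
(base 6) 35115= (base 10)5015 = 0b1001110010111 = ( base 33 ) 4jw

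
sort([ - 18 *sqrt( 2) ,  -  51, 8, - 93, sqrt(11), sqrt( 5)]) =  [ - 93, - 51, - 18 *sqrt( 2),sqrt (5 ), sqrt(11), 8]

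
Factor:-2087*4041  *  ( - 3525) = 3^3*5^2*47^1*449^1*2087^1 = 29728323675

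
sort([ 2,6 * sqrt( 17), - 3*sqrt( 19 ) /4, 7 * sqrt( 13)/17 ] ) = [ - 3*  sqrt ( 19)/4, 7 * sqrt( 13 ) /17, 2,6*sqrt(17 )] 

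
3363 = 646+2717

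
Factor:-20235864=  - 2^3*3^1*11^1*76651^1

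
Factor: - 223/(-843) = 3^( - 1)*223^1* 281^(-1 ) 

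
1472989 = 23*64043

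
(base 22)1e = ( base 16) 24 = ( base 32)14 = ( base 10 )36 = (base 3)1100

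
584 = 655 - 71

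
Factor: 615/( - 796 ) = -2^( - 2 )*3^1*5^1*41^1*199^(  -  1) 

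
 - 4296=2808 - 7104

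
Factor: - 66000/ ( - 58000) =33/29 = 3^1*11^1*29^( - 1) 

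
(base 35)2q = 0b1100000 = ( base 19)51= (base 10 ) 96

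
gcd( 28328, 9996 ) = 4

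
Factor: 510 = 2^1*3^1*5^1*17^1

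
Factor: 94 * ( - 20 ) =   -  2^3*5^1*47^1 = - 1880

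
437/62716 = 437/62716 = 0.01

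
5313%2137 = 1039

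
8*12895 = 103160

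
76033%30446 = 15141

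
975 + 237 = 1212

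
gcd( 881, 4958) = 1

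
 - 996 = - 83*12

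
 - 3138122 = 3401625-6539747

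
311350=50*6227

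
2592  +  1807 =4399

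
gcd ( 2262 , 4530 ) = 6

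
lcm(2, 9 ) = 18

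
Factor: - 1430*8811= - 12599730 = -2^1*3^2 * 5^1* 11^2*13^1*89^1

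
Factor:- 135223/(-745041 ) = 12293/67731 = 3^( - 1 )*19^1*107^(- 1)*211^(-1 )*647^1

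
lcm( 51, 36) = 612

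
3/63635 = 3/63635 = 0.00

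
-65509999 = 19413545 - 84923544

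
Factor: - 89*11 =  - 979 = -  11^1*89^1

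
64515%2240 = 1795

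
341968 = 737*464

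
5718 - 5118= 600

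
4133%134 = 113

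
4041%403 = 11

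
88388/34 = 44194/17=2599.65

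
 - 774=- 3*258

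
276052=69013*4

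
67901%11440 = 10701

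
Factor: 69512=2^3*8689^1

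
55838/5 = 11167 + 3/5=11167.60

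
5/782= 5/782 = 0.01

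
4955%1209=119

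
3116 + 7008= 10124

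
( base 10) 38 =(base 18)22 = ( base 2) 100110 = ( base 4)212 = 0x26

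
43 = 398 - 355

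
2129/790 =2+549/790 = 2.69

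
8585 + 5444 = 14029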